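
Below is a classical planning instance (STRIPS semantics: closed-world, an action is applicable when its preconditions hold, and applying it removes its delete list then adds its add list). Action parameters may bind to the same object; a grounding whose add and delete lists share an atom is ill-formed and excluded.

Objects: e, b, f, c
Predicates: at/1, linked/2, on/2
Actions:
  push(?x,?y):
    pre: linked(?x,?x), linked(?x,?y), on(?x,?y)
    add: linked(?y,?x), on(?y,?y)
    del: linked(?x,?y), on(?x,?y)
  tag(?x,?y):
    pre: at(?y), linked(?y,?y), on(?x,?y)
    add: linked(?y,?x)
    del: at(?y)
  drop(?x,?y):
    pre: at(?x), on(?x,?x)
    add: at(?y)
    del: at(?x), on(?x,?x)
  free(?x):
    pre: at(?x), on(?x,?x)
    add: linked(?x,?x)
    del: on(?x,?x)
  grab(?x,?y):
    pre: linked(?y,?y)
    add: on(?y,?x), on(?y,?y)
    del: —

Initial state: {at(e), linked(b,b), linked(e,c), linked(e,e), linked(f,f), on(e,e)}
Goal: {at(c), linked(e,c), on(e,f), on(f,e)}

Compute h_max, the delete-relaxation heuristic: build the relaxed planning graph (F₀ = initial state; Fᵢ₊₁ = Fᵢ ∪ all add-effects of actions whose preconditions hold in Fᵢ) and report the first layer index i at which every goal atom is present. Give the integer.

F0 = init (6 atoms)
F1 = F0 ∪ {at(b), at(c), at(f), on(b,b), on(b,c), on(b,e), on(b,f), on(e,b), on(e,c), on(e,f), on(f,b), on(f,c), on(f,e), on(f,f)}  (20 atoms)
goal ⊆ F1  ⇒  h_max = 1

1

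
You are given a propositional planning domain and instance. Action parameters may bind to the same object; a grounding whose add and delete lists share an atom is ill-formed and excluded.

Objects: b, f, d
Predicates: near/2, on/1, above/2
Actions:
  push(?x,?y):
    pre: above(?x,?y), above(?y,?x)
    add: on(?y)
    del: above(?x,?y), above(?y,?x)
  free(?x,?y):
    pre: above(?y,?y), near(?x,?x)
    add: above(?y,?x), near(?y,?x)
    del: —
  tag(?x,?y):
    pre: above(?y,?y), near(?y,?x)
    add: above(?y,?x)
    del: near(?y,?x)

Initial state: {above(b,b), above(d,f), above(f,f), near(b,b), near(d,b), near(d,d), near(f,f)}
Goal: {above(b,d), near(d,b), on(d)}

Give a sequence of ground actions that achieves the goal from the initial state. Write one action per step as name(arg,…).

free(d,b); free(d,f); push(f,d)

1. free(d,b)  →  {above(b,b), above(b,d), above(d,f), above(f,f), near(b,b), near(b,d), near(d,b), near(d,d), near(f,f)}
2. free(d,f)  →  {above(b,b), above(b,d), above(d,f), above(f,d), above(f,f), near(b,b), near(b,d), near(d,b), near(d,d), near(f,d), near(f,f)}
3. push(f,d)  →  {above(b,b), above(b,d), above(f,f), near(b,b), near(b,d), near(d,b), near(d,d), near(f,d), near(f,f), on(d)}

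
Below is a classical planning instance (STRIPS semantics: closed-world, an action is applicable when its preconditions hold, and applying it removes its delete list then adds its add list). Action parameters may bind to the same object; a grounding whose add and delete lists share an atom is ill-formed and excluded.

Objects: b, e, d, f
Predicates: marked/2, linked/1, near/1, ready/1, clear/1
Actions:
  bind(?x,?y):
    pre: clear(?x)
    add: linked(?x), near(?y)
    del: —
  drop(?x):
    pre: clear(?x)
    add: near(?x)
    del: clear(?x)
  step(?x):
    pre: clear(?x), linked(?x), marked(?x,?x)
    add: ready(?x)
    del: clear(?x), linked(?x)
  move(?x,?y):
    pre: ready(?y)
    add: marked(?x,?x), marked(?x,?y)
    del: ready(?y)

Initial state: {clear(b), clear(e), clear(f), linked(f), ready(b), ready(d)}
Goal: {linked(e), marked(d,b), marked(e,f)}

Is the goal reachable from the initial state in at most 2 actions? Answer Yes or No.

1. bind(e,b)  →  {clear(b), clear(e), clear(f), linked(e), linked(f), near(b), ready(b), ready(d)}
2. move(d,b)  →  {clear(b), clear(e), clear(f), linked(e), linked(f), marked(d,b), marked(d,d), near(b), ready(d)}
3. move(f,d)  →  {clear(b), clear(e), clear(f), linked(e), linked(f), marked(d,b), marked(d,d), marked(f,d), marked(f,f), near(b)}
4. step(f)  →  {clear(b), clear(e), linked(e), marked(d,b), marked(d,d), marked(f,d), marked(f,f), near(b), ready(f)}
5. move(e,f)  →  {clear(b), clear(e), linked(e), marked(d,b), marked(d,d), marked(e,e), marked(e,f), marked(f,d), marked(f,f), near(b)}
optimal plan length = 5; 5 > 2

No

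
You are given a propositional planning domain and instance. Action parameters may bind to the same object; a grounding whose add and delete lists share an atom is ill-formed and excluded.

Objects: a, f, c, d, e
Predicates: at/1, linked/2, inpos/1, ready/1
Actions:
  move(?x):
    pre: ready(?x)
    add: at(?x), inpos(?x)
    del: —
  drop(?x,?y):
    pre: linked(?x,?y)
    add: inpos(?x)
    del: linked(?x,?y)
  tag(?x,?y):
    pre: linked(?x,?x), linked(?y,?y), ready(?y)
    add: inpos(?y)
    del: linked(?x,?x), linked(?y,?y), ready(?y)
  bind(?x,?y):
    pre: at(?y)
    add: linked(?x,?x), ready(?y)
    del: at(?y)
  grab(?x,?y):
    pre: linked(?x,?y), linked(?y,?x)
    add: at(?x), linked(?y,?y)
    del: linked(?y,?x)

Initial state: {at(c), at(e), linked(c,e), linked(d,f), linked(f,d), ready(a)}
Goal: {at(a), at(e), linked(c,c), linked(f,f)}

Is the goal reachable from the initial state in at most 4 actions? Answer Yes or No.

Yes

1. move(a)  →  {at(a), at(c), at(e), inpos(a), linked(c,e), linked(d,f), linked(f,d), ready(a)}
2. bind(c,c)  →  {at(a), at(e), inpos(a), linked(c,c), linked(c,e), linked(d,f), linked(f,d), ready(a), ready(c)}
3. grab(d,f)  →  {at(a), at(d), at(e), inpos(a), linked(c,c), linked(c,e), linked(d,f), linked(f,f), ready(a), ready(c)}
optimal plan length = 3; 3 ≤ 4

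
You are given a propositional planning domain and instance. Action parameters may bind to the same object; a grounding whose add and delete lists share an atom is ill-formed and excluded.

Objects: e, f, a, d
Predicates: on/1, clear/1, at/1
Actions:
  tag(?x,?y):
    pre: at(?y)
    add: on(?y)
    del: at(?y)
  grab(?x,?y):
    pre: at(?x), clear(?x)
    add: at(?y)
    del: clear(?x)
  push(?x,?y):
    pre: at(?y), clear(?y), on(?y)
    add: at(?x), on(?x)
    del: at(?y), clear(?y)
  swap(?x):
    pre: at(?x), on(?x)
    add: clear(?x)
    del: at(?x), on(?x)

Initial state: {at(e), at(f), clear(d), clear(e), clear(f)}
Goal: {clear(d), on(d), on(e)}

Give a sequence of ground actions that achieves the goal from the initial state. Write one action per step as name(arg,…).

tag(e,e); grab(f,e); push(d,e)

1. tag(e,e)  →  {at(f), clear(d), clear(e), clear(f), on(e)}
2. grab(f,e)  →  {at(e), at(f), clear(d), clear(e), on(e)}
3. push(d,e)  →  {at(d), at(f), clear(d), on(d), on(e)}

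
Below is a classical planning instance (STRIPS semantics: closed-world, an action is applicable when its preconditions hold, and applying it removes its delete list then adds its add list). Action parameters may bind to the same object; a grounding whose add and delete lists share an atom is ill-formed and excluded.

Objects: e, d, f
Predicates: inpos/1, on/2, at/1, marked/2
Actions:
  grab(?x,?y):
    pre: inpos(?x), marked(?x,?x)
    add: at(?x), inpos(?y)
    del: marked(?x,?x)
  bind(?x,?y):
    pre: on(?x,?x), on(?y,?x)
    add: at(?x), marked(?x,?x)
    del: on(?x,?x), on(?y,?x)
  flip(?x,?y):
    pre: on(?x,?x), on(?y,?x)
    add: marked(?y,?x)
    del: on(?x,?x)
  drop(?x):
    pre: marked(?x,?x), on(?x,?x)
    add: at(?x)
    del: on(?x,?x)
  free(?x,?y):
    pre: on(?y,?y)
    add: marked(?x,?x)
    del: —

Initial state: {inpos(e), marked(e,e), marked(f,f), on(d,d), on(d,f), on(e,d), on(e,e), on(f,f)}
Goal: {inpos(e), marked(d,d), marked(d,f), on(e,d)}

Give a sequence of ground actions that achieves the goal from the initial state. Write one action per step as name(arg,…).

1. bind(d,d)  →  {at(d), inpos(e), marked(d,d), marked(e,e), marked(f,f), on(d,f), on(e,d), on(e,e), on(f,f)}
2. flip(f,d)  →  {at(d), inpos(e), marked(d,d), marked(d,f), marked(e,e), marked(f,f), on(d,f), on(e,d), on(e,e)}

bind(d,d); flip(f,d)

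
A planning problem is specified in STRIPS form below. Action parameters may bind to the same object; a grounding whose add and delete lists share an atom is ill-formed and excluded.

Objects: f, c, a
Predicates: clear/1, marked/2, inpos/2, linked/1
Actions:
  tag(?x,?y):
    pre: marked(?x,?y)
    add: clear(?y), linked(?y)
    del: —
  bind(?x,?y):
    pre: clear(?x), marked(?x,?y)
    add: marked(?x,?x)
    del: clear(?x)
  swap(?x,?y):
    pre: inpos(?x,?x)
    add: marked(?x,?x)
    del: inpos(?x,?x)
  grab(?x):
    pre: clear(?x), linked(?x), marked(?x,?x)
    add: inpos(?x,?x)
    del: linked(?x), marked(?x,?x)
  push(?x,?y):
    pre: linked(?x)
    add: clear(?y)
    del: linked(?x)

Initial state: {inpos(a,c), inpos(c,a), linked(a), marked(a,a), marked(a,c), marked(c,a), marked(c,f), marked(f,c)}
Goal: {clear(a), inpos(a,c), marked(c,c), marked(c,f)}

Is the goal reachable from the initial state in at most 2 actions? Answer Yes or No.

No

1. tag(f,c)  →  {clear(c), inpos(a,c), inpos(c,a), linked(a), linked(c), marked(a,a), marked(a,c), marked(c,a), marked(c,f), marked(f,c)}
2. tag(c,a)  →  {clear(a), clear(c), inpos(a,c), inpos(c,a), linked(a), linked(c), marked(a,a), marked(a,c), marked(c,a), marked(c,f), marked(f,c)}
3. bind(c,f)  →  {clear(a), inpos(a,c), inpos(c,a), linked(a), linked(c), marked(a,a), marked(a,c), marked(c,a), marked(c,c), marked(c,f), marked(f,c)}
optimal plan length = 3; 3 > 2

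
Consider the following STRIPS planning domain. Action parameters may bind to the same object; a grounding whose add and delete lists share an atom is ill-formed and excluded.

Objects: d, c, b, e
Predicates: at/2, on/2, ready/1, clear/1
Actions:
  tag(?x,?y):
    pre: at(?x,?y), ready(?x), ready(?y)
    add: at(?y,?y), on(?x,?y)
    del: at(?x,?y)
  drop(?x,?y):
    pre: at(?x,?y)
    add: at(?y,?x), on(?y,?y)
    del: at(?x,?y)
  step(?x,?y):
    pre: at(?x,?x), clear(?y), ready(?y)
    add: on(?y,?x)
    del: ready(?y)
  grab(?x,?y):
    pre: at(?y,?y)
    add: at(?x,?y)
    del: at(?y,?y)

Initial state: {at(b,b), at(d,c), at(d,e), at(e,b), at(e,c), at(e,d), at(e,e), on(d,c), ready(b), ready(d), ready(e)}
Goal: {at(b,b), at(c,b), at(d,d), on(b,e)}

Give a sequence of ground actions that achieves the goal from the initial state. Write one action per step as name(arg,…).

1. tag(e,d)  →  {at(b,b), at(d,c), at(d,d), at(d,e), at(e,b), at(e,c), at(e,e), on(d,c), on(e,d), ready(b), ready(d), ready(e)}
2. grab(c,b)  →  {at(c,b), at(d,c), at(d,d), at(d,e), at(e,b), at(e,c), at(e,e), on(d,c), on(e,d), ready(b), ready(d), ready(e)}
3. tag(e,b)  →  {at(b,b), at(c,b), at(d,c), at(d,d), at(d,e), at(e,c), at(e,e), on(d,c), on(e,b), on(e,d), ready(b), ready(d), ready(e)}
4. grab(b,e)  →  {at(b,b), at(b,e), at(c,b), at(d,c), at(d,d), at(d,e), at(e,c), on(d,c), on(e,b), on(e,d), ready(b), ready(d), ready(e)}
5. tag(b,e)  →  {at(b,b), at(c,b), at(d,c), at(d,d), at(d,e), at(e,c), at(e,e), on(b,e), on(d,c), on(e,b), on(e,d), ready(b), ready(d), ready(e)}

tag(e,d); grab(c,b); tag(e,b); grab(b,e); tag(b,e)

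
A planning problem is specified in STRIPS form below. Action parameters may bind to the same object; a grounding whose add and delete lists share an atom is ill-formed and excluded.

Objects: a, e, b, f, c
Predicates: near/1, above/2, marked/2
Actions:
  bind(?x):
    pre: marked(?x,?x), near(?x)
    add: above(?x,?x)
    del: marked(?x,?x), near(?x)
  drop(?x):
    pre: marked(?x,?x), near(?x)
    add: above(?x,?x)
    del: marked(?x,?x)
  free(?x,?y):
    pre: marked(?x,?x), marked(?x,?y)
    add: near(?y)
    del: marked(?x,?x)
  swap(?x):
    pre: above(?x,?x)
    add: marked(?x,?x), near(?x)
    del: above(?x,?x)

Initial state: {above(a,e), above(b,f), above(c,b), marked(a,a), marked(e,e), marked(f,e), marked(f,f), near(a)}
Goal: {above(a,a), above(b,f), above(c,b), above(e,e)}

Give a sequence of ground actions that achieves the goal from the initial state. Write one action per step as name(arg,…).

1. bind(a)  →  {above(a,a), above(a,e), above(b,f), above(c,b), marked(e,e), marked(f,e), marked(f,f)}
2. free(f,e)  →  {above(a,a), above(a,e), above(b,f), above(c,b), marked(e,e), marked(f,e), near(e)}
3. bind(e)  →  {above(a,a), above(a,e), above(b,f), above(c,b), above(e,e), marked(f,e)}

bind(a); free(f,e); bind(e)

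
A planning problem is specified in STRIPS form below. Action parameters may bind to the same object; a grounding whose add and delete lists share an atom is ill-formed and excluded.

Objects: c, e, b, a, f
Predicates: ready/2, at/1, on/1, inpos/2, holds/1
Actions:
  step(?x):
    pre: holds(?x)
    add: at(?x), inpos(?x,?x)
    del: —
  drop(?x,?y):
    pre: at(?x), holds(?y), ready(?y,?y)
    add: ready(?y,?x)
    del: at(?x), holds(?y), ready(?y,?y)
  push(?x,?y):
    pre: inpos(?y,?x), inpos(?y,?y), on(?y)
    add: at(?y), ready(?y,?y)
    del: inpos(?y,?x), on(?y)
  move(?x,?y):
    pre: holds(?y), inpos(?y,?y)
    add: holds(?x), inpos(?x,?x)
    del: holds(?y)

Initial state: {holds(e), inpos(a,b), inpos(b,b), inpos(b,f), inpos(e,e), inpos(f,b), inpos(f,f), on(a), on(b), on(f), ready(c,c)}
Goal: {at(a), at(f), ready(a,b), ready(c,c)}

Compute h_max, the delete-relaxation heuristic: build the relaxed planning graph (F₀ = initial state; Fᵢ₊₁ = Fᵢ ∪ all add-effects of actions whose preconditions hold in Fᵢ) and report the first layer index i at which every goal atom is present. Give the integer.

F0 = init (11 atoms)
F1 = F0 ∪ {at(b), at(e), at(f), holds(a), holds(b), holds(c), holds(f), inpos(a,a), inpos(c,c), ready(b,b), ready(f,f)}  (22 atoms)
F2 = F1 ∪ {at(a), at(c), ready(a,a), ready(b,e), ready(b,f), ready(c,b), ready(c,e), ready(c,f), ready(f,b), ready(f,e)}  (32 atoms)
F3 = F2 ∪ {ready(a,b), ready(a,c), ready(a,e), ready(a,f), ready(b,a), ready(b,c), ready(c,a), ready(f,a), ready(f,c)}  (41 atoms)
goal ⊆ F3  ⇒  h_max = 3

3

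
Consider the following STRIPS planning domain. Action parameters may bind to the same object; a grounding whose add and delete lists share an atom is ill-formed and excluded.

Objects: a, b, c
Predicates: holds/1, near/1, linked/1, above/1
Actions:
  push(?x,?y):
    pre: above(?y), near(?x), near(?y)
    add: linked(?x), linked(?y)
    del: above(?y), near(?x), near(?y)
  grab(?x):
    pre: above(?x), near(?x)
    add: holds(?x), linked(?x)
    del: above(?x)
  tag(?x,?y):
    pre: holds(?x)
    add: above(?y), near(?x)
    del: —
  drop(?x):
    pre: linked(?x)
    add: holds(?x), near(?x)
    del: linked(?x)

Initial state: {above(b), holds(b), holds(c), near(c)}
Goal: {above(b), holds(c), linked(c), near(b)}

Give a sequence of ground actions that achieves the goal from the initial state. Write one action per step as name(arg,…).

1. tag(b,c)  →  {above(b), above(c), holds(b), holds(c), near(b), near(c)}
2. push(c,c)  →  {above(b), holds(b), holds(c), linked(c), near(b)}

tag(b,c); push(c,c)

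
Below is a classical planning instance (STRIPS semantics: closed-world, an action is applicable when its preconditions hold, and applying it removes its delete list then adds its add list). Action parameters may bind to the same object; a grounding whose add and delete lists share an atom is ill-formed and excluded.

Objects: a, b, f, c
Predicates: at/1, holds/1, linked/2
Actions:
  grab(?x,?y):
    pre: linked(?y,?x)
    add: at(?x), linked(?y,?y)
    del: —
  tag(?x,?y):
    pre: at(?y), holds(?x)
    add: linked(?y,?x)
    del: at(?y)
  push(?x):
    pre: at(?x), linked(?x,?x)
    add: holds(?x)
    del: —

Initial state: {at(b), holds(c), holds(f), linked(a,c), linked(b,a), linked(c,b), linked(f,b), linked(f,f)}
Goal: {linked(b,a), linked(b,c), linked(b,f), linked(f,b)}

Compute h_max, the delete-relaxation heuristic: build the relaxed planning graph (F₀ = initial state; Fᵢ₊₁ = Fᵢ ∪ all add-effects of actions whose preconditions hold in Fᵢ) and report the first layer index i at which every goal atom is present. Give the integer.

F0 = init (8 atoms)
F1 = F0 ∪ {at(a), at(c), at(f), linked(a,a), linked(b,b), linked(b,c), linked(b,f), linked(c,c)}  (16 atoms)
goal ⊆ F1  ⇒  h_max = 1

1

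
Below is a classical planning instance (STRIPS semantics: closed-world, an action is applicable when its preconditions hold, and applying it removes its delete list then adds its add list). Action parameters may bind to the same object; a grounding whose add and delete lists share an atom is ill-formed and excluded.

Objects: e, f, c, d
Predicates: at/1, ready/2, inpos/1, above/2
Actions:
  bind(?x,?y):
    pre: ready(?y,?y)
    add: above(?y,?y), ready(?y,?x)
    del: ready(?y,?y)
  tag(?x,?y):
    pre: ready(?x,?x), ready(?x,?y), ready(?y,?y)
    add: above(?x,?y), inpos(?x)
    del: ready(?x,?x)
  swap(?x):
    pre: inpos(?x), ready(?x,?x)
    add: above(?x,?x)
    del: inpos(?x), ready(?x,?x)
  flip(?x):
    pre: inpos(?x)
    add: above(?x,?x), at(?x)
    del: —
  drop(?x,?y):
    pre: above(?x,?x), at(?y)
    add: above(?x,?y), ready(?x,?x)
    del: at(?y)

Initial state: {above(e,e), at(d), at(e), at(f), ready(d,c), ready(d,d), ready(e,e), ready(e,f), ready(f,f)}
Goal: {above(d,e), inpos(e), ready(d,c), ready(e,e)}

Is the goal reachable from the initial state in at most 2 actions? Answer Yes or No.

1. bind(e,d)  →  {above(d,d), above(e,e), at(d), at(e), at(f), ready(d,c), ready(d,e), ready(e,e), ready(e,f), ready(f,f)}
2. tag(e,e)  →  {above(d,d), above(e,e), at(d), at(e), at(f), inpos(e), ready(d,c), ready(d,e), ready(e,f), ready(f,f)}
3. drop(e,f)  →  {above(d,d), above(e,e), above(e,f), at(d), at(e), inpos(e), ready(d,c), ready(d,e), ready(e,e), ready(e,f), ready(f,f)}
4. drop(d,e)  →  {above(d,d), above(d,e), above(e,e), above(e,f), at(d), inpos(e), ready(d,c), ready(d,d), ready(d,e), ready(e,e), ready(e,f), ready(f,f)}
optimal plan length = 4; 4 > 2

No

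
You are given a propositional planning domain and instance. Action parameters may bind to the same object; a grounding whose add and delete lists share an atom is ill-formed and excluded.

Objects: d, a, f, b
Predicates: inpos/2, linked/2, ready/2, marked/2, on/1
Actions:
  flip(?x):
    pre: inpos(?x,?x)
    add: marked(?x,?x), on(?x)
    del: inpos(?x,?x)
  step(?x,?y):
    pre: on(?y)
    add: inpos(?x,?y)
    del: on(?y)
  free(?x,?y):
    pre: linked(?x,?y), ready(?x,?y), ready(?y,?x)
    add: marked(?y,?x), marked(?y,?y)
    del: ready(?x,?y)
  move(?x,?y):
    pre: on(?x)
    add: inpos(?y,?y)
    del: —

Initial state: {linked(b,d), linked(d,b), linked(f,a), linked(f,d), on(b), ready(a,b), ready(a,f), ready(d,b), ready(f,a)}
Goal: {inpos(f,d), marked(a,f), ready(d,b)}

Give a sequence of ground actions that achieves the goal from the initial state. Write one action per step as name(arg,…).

1. free(f,a)  →  {linked(b,d), linked(d,b), linked(f,a), linked(f,d), marked(a,a), marked(a,f), on(b), ready(a,b), ready(a,f), ready(d,b)}
2. move(b,d)  →  {inpos(d,d), linked(b,d), linked(d,b), linked(f,a), linked(f,d), marked(a,a), marked(a,f), on(b), ready(a,b), ready(a,f), ready(d,b)}
3. flip(d)  →  {linked(b,d), linked(d,b), linked(f,a), linked(f,d), marked(a,a), marked(a,f), marked(d,d), on(b), on(d), ready(a,b), ready(a,f), ready(d,b)}
4. step(f,d)  →  {inpos(f,d), linked(b,d), linked(d,b), linked(f,a), linked(f,d), marked(a,a), marked(a,f), marked(d,d), on(b), ready(a,b), ready(a,f), ready(d,b)}

free(f,a); move(b,d); flip(d); step(f,d)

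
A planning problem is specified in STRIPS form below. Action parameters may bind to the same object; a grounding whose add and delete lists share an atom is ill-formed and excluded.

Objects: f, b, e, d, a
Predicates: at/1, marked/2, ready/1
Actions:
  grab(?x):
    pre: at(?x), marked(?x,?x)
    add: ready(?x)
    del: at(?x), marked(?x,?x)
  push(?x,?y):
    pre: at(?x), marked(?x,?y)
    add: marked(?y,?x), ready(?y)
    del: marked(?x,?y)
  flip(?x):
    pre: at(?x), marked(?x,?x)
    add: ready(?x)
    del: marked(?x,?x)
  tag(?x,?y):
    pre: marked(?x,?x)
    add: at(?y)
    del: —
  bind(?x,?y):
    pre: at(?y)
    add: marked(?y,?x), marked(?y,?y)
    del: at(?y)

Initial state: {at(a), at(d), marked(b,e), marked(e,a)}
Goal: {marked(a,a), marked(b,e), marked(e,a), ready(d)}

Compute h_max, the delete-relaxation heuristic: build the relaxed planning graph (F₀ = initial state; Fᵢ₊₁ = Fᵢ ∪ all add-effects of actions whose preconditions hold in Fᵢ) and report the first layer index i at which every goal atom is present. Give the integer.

F0 = init (4 atoms)
F1 = F0 ∪ {marked(a,a), marked(a,b), marked(a,d), marked(a,e), marked(a,f), marked(d,a), marked(d,b), marked(d,d), marked(d,e), marked(d,f)}  (14 atoms)
F2 = F1 ∪ {at(b), at(e), at(f), marked(b,a), marked(b,d), marked(e,d), marked(f,a), marked(f,d), ready(a), ready(b), ready(d), ready(e), ready(f)}  (27 atoms)
goal ⊆ F2  ⇒  h_max = 2

2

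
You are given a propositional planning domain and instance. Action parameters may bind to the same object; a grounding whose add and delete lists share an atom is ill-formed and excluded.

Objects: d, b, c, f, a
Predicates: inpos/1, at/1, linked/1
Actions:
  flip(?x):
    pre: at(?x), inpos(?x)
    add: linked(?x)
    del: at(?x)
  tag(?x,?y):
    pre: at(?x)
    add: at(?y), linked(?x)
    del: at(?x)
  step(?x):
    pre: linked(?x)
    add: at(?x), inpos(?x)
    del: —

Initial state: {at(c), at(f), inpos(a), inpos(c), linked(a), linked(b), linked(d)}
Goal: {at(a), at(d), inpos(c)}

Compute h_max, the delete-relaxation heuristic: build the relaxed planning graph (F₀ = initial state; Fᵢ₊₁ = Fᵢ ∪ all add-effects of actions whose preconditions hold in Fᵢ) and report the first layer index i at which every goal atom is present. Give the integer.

1

F0 = init (7 atoms)
F1 = F0 ∪ {at(a), at(b), at(d), inpos(b), inpos(d), linked(c), linked(f)}  (14 atoms)
goal ⊆ F1  ⇒  h_max = 1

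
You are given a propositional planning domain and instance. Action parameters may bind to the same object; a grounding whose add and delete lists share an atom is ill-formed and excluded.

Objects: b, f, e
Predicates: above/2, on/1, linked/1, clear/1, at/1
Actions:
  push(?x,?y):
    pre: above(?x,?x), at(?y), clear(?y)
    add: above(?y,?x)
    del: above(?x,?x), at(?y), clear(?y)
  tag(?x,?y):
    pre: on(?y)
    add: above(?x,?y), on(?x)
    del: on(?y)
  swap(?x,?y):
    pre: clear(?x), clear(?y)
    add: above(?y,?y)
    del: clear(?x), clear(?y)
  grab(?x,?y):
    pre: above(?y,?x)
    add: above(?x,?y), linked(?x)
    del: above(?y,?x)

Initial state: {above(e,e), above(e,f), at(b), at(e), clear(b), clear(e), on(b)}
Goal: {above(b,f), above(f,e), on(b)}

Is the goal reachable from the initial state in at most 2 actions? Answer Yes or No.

No

1. tag(f,b)  →  {above(e,e), above(e,f), above(f,b), at(b), at(e), clear(b), clear(e), on(f)}
2. tag(b,f)  →  {above(b,f), above(e,e), above(e,f), above(f,b), at(b), at(e), clear(b), clear(e), on(b)}
3. grab(f,e)  →  {above(b,f), above(e,e), above(f,b), above(f,e), at(b), at(e), clear(b), clear(e), linked(f), on(b)}
optimal plan length = 3; 3 > 2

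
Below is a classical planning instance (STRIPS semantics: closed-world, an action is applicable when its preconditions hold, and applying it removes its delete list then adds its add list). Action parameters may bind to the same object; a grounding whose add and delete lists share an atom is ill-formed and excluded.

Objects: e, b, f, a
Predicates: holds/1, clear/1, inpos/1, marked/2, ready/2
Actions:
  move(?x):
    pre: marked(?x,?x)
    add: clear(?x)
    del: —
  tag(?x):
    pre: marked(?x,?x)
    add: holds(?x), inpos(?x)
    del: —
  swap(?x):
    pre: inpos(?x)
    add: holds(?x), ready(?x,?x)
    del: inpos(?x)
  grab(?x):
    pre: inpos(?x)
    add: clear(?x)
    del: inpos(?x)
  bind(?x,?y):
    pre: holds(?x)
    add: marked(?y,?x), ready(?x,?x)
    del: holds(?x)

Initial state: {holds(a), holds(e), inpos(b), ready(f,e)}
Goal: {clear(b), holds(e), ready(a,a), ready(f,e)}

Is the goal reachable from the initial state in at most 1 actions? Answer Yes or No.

No

1. grab(b)  →  {clear(b), holds(a), holds(e), ready(f,e)}
2. bind(a,e)  →  {clear(b), holds(e), marked(e,a), ready(a,a), ready(f,e)}
optimal plan length = 2; 2 > 1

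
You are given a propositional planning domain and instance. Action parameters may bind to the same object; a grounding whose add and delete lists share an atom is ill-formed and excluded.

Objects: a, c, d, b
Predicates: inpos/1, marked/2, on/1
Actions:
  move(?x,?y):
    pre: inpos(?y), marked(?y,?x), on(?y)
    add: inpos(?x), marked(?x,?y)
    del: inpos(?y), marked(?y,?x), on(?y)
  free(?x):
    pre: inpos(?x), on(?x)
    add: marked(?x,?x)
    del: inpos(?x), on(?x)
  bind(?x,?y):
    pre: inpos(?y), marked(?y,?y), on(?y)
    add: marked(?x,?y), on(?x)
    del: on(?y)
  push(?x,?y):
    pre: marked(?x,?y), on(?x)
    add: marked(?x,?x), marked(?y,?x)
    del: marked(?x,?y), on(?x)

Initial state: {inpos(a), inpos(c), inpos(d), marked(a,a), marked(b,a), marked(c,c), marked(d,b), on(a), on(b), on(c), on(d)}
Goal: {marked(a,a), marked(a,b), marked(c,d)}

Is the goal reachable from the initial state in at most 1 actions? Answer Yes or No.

No

1. bind(d,c)  →  {inpos(a), inpos(c), inpos(d), marked(a,a), marked(b,a), marked(c,c), marked(d,b), marked(d,c), on(a), on(b), on(d)}
2. move(c,d)  →  {inpos(a), inpos(c), marked(a,a), marked(b,a), marked(c,c), marked(c,d), marked(d,b), on(a), on(b)}
3. push(b,a)  →  {inpos(a), inpos(c), marked(a,a), marked(a,b), marked(b,b), marked(c,c), marked(c,d), marked(d,b), on(a)}
optimal plan length = 3; 3 > 1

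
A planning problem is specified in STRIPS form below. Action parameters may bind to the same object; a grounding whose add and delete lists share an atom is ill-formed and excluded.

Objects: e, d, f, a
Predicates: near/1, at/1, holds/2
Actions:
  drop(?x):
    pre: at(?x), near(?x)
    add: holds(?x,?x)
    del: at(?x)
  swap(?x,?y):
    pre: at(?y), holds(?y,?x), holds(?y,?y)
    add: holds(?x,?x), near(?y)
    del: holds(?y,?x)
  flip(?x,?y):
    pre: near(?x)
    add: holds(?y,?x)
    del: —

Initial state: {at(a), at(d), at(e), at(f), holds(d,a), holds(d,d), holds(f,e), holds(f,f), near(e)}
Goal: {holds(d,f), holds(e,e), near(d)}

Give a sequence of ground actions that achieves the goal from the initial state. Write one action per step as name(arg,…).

swap(e,f); swap(a,d); flip(f,d)

1. swap(e,f)  →  {at(a), at(d), at(e), at(f), holds(d,a), holds(d,d), holds(e,e), holds(f,f), near(e), near(f)}
2. swap(a,d)  →  {at(a), at(d), at(e), at(f), holds(a,a), holds(d,d), holds(e,e), holds(f,f), near(d), near(e), near(f)}
3. flip(f,d)  →  {at(a), at(d), at(e), at(f), holds(a,a), holds(d,d), holds(d,f), holds(e,e), holds(f,f), near(d), near(e), near(f)}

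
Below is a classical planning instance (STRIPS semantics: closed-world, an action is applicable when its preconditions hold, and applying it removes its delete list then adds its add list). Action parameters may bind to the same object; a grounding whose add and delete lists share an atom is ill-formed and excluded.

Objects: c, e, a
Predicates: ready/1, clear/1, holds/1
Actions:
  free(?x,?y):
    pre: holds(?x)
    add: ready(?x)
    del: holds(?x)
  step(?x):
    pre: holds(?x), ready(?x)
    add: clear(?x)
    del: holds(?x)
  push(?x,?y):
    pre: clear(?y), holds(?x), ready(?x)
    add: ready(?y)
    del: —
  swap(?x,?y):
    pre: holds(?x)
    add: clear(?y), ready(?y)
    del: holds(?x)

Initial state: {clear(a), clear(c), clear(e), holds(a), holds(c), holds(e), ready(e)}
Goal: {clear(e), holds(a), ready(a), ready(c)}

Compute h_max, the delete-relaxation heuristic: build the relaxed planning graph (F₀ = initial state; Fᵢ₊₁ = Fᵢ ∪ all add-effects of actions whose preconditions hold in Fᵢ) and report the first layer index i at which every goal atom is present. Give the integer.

1

F0 = init (7 atoms)
F1 = F0 ∪ {ready(a), ready(c)}  (9 atoms)
goal ⊆ F1  ⇒  h_max = 1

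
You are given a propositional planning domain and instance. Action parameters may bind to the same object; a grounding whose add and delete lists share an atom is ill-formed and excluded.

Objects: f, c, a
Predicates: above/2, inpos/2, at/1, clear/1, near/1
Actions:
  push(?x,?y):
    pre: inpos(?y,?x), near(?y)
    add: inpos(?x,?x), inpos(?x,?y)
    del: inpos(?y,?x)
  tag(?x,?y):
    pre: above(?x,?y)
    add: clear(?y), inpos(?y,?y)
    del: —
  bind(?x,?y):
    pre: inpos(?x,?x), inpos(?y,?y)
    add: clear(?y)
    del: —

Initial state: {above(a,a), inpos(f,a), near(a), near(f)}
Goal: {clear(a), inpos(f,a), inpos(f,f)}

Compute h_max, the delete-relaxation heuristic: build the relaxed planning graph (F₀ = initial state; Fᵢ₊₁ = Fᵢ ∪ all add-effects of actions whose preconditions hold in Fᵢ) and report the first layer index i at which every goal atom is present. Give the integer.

2

F0 = init (4 atoms)
F1 = F0 ∪ {clear(a), inpos(a,a), inpos(a,f)}  (7 atoms)
F2 = F1 ∪ {inpos(f,f)}  (8 atoms)
goal ⊆ F2  ⇒  h_max = 2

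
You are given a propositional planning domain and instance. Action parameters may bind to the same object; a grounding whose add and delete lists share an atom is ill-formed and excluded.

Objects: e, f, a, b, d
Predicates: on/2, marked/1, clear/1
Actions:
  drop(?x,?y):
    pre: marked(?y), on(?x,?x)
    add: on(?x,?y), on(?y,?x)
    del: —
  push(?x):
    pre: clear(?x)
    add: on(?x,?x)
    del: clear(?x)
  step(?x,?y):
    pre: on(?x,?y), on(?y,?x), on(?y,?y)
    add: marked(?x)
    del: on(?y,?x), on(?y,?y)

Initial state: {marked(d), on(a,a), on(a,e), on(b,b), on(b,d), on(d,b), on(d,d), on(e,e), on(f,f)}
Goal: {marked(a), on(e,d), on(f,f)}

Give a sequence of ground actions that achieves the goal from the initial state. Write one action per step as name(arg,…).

drop(e,d); step(a,a)

1. drop(e,d)  →  {marked(d), on(a,a), on(a,e), on(b,b), on(b,d), on(d,b), on(d,d), on(d,e), on(e,d), on(e,e), on(f,f)}
2. step(a,a)  →  {marked(a), marked(d), on(a,e), on(b,b), on(b,d), on(d,b), on(d,d), on(d,e), on(e,d), on(e,e), on(f,f)}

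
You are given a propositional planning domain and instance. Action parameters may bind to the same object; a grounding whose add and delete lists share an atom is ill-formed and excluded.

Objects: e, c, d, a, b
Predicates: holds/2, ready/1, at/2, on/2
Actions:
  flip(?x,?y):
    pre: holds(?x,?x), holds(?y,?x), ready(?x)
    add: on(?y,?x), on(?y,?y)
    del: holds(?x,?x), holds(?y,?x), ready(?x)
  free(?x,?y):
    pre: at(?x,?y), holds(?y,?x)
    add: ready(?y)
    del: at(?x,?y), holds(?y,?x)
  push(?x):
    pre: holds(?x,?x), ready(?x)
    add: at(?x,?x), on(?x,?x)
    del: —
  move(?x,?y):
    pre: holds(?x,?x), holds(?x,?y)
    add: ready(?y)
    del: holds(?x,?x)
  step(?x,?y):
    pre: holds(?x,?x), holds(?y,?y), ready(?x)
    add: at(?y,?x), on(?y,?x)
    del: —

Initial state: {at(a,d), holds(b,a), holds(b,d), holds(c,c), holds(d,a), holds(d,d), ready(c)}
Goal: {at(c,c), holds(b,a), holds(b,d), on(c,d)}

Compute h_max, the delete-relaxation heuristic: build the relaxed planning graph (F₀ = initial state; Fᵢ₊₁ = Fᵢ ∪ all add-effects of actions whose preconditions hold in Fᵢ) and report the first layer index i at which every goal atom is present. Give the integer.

F0 = init (7 atoms)
F1 = F0 ∪ {at(c,c), at(d,c), on(c,c), on(d,c), ready(a), ready(d)}  (13 atoms)
F2 = F1 ∪ {at(c,d), at(d,d), on(b,b), on(b,d), on(c,d), on(d,d)}  (19 atoms)
goal ⊆ F2  ⇒  h_max = 2

2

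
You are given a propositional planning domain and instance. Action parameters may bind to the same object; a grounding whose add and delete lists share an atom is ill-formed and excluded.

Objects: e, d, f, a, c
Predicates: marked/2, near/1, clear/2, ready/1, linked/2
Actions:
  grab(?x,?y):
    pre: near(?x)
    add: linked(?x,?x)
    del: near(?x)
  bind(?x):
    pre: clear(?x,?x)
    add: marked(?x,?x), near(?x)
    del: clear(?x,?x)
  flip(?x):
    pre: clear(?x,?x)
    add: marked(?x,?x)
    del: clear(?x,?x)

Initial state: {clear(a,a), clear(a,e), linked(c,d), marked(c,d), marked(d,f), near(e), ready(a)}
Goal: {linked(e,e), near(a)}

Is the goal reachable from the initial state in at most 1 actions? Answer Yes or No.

1. grab(e,e)  →  {clear(a,a), clear(a,e), linked(c,d), linked(e,e), marked(c,d), marked(d,f), ready(a)}
2. bind(a)  →  {clear(a,e), linked(c,d), linked(e,e), marked(a,a), marked(c,d), marked(d,f), near(a), ready(a)}
optimal plan length = 2; 2 > 1

No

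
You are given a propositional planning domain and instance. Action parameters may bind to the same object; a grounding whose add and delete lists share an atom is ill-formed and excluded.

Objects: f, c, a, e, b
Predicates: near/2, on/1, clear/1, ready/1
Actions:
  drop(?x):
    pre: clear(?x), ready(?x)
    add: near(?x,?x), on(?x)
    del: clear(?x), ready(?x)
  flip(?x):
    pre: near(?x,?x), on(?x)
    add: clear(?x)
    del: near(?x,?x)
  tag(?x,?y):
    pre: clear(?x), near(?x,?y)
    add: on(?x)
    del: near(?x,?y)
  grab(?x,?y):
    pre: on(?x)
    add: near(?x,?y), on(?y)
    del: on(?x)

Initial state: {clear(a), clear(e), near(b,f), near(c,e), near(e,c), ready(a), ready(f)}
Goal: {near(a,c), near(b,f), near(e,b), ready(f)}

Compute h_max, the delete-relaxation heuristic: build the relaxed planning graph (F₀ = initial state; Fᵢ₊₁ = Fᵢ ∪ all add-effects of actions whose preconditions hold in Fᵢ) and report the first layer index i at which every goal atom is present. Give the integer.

2

F0 = init (7 atoms)
F1 = F0 ∪ {near(a,a), on(a), on(e)}  (10 atoms)
F2 = F1 ∪ {near(a,b), near(a,c), near(a,e), near(a,f), near(e,a), near(e,b), near(e,f), on(b), on(c), on(f)}  (20 atoms)
goal ⊆ F2  ⇒  h_max = 2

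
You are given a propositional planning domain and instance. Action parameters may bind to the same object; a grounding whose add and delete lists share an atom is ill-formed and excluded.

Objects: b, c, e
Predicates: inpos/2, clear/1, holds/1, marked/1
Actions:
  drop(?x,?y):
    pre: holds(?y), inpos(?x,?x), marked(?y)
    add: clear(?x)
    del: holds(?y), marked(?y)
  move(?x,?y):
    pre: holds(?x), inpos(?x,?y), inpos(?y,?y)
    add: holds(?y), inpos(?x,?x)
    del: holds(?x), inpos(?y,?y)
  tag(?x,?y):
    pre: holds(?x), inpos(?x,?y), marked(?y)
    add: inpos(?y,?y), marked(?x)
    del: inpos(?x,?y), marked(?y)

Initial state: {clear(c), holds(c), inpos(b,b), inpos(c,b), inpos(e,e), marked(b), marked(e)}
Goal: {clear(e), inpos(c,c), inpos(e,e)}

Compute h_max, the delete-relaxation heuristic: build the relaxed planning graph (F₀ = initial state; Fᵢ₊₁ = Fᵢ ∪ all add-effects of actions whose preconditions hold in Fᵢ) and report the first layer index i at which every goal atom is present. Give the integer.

F0 = init (7 atoms)
F1 = F0 ∪ {holds(b), inpos(c,c), marked(c)}  (10 atoms)
F2 = F1 ∪ {clear(b), clear(e)}  (12 atoms)
goal ⊆ F2  ⇒  h_max = 2

2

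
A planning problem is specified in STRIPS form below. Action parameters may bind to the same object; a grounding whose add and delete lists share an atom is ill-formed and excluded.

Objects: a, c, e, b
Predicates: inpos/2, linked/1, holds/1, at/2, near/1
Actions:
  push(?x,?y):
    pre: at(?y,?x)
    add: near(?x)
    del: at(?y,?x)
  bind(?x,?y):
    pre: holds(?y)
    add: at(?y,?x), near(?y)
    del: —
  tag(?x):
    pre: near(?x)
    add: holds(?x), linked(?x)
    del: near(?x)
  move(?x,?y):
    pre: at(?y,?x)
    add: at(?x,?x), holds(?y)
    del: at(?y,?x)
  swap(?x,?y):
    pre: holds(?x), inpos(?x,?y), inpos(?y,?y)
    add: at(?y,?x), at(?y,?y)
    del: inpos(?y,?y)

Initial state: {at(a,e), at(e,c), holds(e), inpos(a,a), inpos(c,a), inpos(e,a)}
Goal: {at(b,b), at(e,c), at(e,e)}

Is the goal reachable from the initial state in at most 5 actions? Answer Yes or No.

1. bind(e,e)  →  {at(a,e), at(e,c), at(e,e), holds(e), inpos(a,a), inpos(c,a), inpos(e,a), near(e)}
2. bind(b,e)  →  {at(a,e), at(e,b), at(e,c), at(e,e), holds(e), inpos(a,a), inpos(c,a), inpos(e,a), near(e)}
3. move(b,e)  →  {at(a,e), at(b,b), at(e,c), at(e,e), holds(e), inpos(a,a), inpos(c,a), inpos(e,a), near(e)}
optimal plan length = 3; 3 ≤ 5

Yes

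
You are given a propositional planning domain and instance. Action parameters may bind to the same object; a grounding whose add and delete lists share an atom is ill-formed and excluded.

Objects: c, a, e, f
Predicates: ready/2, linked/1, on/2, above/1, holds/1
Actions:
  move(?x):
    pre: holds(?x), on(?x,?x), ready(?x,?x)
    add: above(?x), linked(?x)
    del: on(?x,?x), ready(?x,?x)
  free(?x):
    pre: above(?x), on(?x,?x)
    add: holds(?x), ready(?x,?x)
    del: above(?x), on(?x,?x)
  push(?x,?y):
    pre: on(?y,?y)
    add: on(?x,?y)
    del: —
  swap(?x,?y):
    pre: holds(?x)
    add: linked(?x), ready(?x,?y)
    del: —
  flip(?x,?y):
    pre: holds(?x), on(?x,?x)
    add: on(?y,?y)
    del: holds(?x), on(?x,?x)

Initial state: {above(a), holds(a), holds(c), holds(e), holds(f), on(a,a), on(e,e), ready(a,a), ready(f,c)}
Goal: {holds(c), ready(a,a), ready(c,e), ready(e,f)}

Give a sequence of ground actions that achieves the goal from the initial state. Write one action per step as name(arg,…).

swap(c,e); swap(e,f)

1. swap(c,e)  →  {above(a), holds(a), holds(c), holds(e), holds(f), linked(c), on(a,a), on(e,e), ready(a,a), ready(c,e), ready(f,c)}
2. swap(e,f)  →  {above(a), holds(a), holds(c), holds(e), holds(f), linked(c), linked(e), on(a,a), on(e,e), ready(a,a), ready(c,e), ready(e,f), ready(f,c)}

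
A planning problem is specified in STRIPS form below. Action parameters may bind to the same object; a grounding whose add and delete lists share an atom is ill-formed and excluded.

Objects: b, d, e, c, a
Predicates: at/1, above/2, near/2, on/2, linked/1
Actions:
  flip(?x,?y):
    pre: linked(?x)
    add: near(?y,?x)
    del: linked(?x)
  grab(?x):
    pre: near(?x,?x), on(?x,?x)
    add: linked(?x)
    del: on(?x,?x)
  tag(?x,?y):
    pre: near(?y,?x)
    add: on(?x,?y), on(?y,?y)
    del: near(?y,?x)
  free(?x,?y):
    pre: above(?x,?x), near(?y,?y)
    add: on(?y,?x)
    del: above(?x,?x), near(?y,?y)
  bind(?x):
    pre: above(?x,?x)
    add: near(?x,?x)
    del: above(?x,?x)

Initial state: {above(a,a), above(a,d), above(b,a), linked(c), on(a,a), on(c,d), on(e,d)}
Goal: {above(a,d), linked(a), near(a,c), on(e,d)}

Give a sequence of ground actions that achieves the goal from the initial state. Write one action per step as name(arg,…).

flip(c,a); bind(a); grab(a)

1. flip(c,a)  →  {above(a,a), above(a,d), above(b,a), near(a,c), on(a,a), on(c,d), on(e,d)}
2. bind(a)  →  {above(a,d), above(b,a), near(a,a), near(a,c), on(a,a), on(c,d), on(e,d)}
3. grab(a)  →  {above(a,d), above(b,a), linked(a), near(a,a), near(a,c), on(c,d), on(e,d)}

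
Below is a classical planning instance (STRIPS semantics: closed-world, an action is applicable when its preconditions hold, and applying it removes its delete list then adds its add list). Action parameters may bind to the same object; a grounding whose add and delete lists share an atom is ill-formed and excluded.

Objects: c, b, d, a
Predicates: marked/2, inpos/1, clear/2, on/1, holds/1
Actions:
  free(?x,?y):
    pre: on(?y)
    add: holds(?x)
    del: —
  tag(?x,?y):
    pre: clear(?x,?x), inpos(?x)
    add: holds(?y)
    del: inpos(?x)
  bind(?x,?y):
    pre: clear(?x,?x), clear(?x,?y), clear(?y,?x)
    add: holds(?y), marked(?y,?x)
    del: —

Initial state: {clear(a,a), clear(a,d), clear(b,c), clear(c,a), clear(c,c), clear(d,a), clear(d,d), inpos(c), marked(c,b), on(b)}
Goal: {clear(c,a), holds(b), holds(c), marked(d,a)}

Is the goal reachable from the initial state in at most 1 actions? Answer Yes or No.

1. free(c,b)  →  {clear(a,a), clear(a,d), clear(b,c), clear(c,a), clear(c,c), clear(d,a), clear(d,d), holds(c), inpos(c), marked(c,b), on(b)}
2. free(b,b)  →  {clear(a,a), clear(a,d), clear(b,c), clear(c,a), clear(c,c), clear(d,a), clear(d,d), holds(b), holds(c), inpos(c), marked(c,b), on(b)}
3. bind(a,d)  →  {clear(a,a), clear(a,d), clear(b,c), clear(c,a), clear(c,c), clear(d,a), clear(d,d), holds(b), holds(c), holds(d), inpos(c), marked(c,b), marked(d,a), on(b)}
optimal plan length = 3; 3 > 1

No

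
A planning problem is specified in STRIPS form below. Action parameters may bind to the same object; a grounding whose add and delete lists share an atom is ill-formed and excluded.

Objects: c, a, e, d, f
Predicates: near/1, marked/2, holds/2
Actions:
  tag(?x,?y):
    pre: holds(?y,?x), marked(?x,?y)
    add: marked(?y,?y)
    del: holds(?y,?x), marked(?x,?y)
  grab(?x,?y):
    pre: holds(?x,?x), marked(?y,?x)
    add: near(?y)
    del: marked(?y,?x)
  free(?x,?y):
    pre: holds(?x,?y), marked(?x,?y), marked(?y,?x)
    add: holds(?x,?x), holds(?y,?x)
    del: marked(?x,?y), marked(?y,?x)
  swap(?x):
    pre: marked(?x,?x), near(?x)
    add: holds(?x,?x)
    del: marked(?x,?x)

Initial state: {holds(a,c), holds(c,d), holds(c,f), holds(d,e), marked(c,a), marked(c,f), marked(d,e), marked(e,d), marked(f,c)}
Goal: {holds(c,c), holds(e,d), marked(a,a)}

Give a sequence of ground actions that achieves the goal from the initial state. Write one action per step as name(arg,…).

tag(c,a); free(c,f); free(d,e)

1. tag(c,a)  →  {holds(c,d), holds(c,f), holds(d,e), marked(a,a), marked(c,f), marked(d,e), marked(e,d), marked(f,c)}
2. free(c,f)  →  {holds(c,c), holds(c,d), holds(c,f), holds(d,e), holds(f,c), marked(a,a), marked(d,e), marked(e,d)}
3. free(d,e)  →  {holds(c,c), holds(c,d), holds(c,f), holds(d,d), holds(d,e), holds(e,d), holds(f,c), marked(a,a)}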